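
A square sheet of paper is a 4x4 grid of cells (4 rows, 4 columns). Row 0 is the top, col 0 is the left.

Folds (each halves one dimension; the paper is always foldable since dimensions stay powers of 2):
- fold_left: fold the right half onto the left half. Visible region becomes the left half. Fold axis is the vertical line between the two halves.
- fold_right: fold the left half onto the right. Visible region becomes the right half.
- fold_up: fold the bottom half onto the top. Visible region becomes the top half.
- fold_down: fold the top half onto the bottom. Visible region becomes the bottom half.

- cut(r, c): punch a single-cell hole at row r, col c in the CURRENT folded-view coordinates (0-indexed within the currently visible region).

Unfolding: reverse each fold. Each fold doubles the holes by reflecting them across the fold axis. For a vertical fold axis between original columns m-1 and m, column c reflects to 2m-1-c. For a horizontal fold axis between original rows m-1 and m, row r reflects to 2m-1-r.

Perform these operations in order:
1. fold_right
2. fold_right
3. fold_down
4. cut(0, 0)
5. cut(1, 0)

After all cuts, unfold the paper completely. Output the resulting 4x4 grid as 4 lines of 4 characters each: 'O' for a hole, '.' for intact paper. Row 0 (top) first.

Op 1 fold_right: fold axis v@2; visible region now rows[0,4) x cols[2,4) = 4x2
Op 2 fold_right: fold axis v@3; visible region now rows[0,4) x cols[3,4) = 4x1
Op 3 fold_down: fold axis h@2; visible region now rows[2,4) x cols[3,4) = 2x1
Op 4 cut(0, 0): punch at orig (2,3); cuts so far [(2, 3)]; region rows[2,4) x cols[3,4) = 2x1
Op 5 cut(1, 0): punch at orig (3,3); cuts so far [(2, 3), (3, 3)]; region rows[2,4) x cols[3,4) = 2x1
Unfold 1 (reflect across h@2): 4 holes -> [(0, 3), (1, 3), (2, 3), (3, 3)]
Unfold 2 (reflect across v@3): 8 holes -> [(0, 2), (0, 3), (1, 2), (1, 3), (2, 2), (2, 3), (3, 2), (3, 3)]
Unfold 3 (reflect across v@2): 16 holes -> [(0, 0), (0, 1), (0, 2), (0, 3), (1, 0), (1, 1), (1, 2), (1, 3), (2, 0), (2, 1), (2, 2), (2, 3), (3, 0), (3, 1), (3, 2), (3, 3)]

Answer: OOOO
OOOO
OOOO
OOOO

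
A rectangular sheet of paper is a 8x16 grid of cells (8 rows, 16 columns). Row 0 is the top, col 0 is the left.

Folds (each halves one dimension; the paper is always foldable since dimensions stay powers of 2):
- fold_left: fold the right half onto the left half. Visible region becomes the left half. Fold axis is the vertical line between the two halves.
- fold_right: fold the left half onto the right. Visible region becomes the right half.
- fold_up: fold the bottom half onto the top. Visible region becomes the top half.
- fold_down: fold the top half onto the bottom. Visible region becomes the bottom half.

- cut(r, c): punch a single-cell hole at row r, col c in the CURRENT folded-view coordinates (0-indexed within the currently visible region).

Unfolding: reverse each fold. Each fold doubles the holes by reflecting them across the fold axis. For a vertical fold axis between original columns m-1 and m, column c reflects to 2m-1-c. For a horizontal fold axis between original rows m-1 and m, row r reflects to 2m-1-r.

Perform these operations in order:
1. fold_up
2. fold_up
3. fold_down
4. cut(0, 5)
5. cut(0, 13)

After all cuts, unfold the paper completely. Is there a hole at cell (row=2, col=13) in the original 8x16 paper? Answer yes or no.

Answer: yes

Derivation:
Op 1 fold_up: fold axis h@4; visible region now rows[0,4) x cols[0,16) = 4x16
Op 2 fold_up: fold axis h@2; visible region now rows[0,2) x cols[0,16) = 2x16
Op 3 fold_down: fold axis h@1; visible region now rows[1,2) x cols[0,16) = 1x16
Op 4 cut(0, 5): punch at orig (1,5); cuts so far [(1, 5)]; region rows[1,2) x cols[0,16) = 1x16
Op 5 cut(0, 13): punch at orig (1,13); cuts so far [(1, 5), (1, 13)]; region rows[1,2) x cols[0,16) = 1x16
Unfold 1 (reflect across h@1): 4 holes -> [(0, 5), (0, 13), (1, 5), (1, 13)]
Unfold 2 (reflect across h@2): 8 holes -> [(0, 5), (0, 13), (1, 5), (1, 13), (2, 5), (2, 13), (3, 5), (3, 13)]
Unfold 3 (reflect across h@4): 16 holes -> [(0, 5), (0, 13), (1, 5), (1, 13), (2, 5), (2, 13), (3, 5), (3, 13), (4, 5), (4, 13), (5, 5), (5, 13), (6, 5), (6, 13), (7, 5), (7, 13)]
Holes: [(0, 5), (0, 13), (1, 5), (1, 13), (2, 5), (2, 13), (3, 5), (3, 13), (4, 5), (4, 13), (5, 5), (5, 13), (6, 5), (6, 13), (7, 5), (7, 13)]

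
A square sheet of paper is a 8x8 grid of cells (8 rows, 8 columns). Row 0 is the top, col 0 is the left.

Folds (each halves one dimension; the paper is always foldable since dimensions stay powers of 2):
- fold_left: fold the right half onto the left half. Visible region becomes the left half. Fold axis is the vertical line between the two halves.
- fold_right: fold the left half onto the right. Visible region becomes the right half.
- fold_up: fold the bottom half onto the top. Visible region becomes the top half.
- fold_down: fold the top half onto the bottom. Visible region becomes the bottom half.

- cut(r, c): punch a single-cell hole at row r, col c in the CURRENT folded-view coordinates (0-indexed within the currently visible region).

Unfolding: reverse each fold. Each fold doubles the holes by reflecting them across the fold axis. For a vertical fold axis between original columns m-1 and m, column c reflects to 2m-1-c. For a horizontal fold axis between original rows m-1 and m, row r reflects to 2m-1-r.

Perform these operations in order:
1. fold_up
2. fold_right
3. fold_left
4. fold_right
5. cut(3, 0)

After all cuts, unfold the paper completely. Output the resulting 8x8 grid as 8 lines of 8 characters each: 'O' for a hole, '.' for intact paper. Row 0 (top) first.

Op 1 fold_up: fold axis h@4; visible region now rows[0,4) x cols[0,8) = 4x8
Op 2 fold_right: fold axis v@4; visible region now rows[0,4) x cols[4,8) = 4x4
Op 3 fold_left: fold axis v@6; visible region now rows[0,4) x cols[4,6) = 4x2
Op 4 fold_right: fold axis v@5; visible region now rows[0,4) x cols[5,6) = 4x1
Op 5 cut(3, 0): punch at orig (3,5); cuts so far [(3, 5)]; region rows[0,4) x cols[5,6) = 4x1
Unfold 1 (reflect across v@5): 2 holes -> [(3, 4), (3, 5)]
Unfold 2 (reflect across v@6): 4 holes -> [(3, 4), (3, 5), (3, 6), (3, 7)]
Unfold 3 (reflect across v@4): 8 holes -> [(3, 0), (3, 1), (3, 2), (3, 3), (3, 4), (3, 5), (3, 6), (3, 7)]
Unfold 4 (reflect across h@4): 16 holes -> [(3, 0), (3, 1), (3, 2), (3, 3), (3, 4), (3, 5), (3, 6), (3, 7), (4, 0), (4, 1), (4, 2), (4, 3), (4, 4), (4, 5), (4, 6), (4, 7)]

Answer: ........
........
........
OOOOOOOO
OOOOOOOO
........
........
........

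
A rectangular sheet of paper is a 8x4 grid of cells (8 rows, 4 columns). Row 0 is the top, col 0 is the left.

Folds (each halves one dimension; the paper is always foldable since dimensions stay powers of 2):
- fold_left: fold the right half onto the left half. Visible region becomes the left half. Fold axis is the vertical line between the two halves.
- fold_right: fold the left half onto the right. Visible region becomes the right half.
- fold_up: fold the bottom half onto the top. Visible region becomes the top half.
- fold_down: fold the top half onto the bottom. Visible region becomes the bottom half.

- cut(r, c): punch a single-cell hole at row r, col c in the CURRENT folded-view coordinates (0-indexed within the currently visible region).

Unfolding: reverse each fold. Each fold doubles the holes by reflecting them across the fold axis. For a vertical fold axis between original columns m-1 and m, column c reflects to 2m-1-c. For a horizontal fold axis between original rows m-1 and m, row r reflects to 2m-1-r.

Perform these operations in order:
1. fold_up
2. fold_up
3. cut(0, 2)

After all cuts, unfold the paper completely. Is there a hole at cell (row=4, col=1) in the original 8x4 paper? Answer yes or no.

Op 1 fold_up: fold axis h@4; visible region now rows[0,4) x cols[0,4) = 4x4
Op 2 fold_up: fold axis h@2; visible region now rows[0,2) x cols[0,4) = 2x4
Op 3 cut(0, 2): punch at orig (0,2); cuts so far [(0, 2)]; region rows[0,2) x cols[0,4) = 2x4
Unfold 1 (reflect across h@2): 2 holes -> [(0, 2), (3, 2)]
Unfold 2 (reflect across h@4): 4 holes -> [(0, 2), (3, 2), (4, 2), (7, 2)]
Holes: [(0, 2), (3, 2), (4, 2), (7, 2)]

Answer: no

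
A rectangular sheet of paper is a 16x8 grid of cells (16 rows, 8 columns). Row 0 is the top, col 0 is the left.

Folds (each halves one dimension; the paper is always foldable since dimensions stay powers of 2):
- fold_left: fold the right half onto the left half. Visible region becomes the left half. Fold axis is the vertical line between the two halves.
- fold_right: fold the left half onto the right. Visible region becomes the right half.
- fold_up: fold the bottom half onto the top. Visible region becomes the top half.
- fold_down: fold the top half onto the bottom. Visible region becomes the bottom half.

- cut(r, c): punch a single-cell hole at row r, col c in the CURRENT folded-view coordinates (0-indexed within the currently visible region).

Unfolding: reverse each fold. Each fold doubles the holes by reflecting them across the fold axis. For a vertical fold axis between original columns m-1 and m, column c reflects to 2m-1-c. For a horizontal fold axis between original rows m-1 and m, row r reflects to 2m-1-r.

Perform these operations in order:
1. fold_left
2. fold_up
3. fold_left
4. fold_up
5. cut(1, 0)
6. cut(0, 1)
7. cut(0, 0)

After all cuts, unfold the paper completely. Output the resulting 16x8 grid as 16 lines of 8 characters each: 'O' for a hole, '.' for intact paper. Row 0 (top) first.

Op 1 fold_left: fold axis v@4; visible region now rows[0,16) x cols[0,4) = 16x4
Op 2 fold_up: fold axis h@8; visible region now rows[0,8) x cols[0,4) = 8x4
Op 3 fold_left: fold axis v@2; visible region now rows[0,8) x cols[0,2) = 8x2
Op 4 fold_up: fold axis h@4; visible region now rows[0,4) x cols[0,2) = 4x2
Op 5 cut(1, 0): punch at orig (1,0); cuts so far [(1, 0)]; region rows[0,4) x cols[0,2) = 4x2
Op 6 cut(0, 1): punch at orig (0,1); cuts so far [(0, 1), (1, 0)]; region rows[0,4) x cols[0,2) = 4x2
Op 7 cut(0, 0): punch at orig (0,0); cuts so far [(0, 0), (0, 1), (1, 0)]; region rows[0,4) x cols[0,2) = 4x2
Unfold 1 (reflect across h@4): 6 holes -> [(0, 0), (0, 1), (1, 0), (6, 0), (7, 0), (7, 1)]
Unfold 2 (reflect across v@2): 12 holes -> [(0, 0), (0, 1), (0, 2), (0, 3), (1, 0), (1, 3), (6, 0), (6, 3), (7, 0), (7, 1), (7, 2), (7, 3)]
Unfold 3 (reflect across h@8): 24 holes -> [(0, 0), (0, 1), (0, 2), (0, 3), (1, 0), (1, 3), (6, 0), (6, 3), (7, 0), (7, 1), (7, 2), (7, 3), (8, 0), (8, 1), (8, 2), (8, 3), (9, 0), (9, 3), (14, 0), (14, 3), (15, 0), (15, 1), (15, 2), (15, 3)]
Unfold 4 (reflect across v@4): 48 holes -> [(0, 0), (0, 1), (0, 2), (0, 3), (0, 4), (0, 5), (0, 6), (0, 7), (1, 0), (1, 3), (1, 4), (1, 7), (6, 0), (6, 3), (6, 4), (6, 7), (7, 0), (7, 1), (7, 2), (7, 3), (7, 4), (7, 5), (7, 6), (7, 7), (8, 0), (8, 1), (8, 2), (8, 3), (8, 4), (8, 5), (8, 6), (8, 7), (9, 0), (9, 3), (9, 4), (9, 7), (14, 0), (14, 3), (14, 4), (14, 7), (15, 0), (15, 1), (15, 2), (15, 3), (15, 4), (15, 5), (15, 6), (15, 7)]

Answer: OOOOOOOO
O..OO..O
........
........
........
........
O..OO..O
OOOOOOOO
OOOOOOOO
O..OO..O
........
........
........
........
O..OO..O
OOOOOOOO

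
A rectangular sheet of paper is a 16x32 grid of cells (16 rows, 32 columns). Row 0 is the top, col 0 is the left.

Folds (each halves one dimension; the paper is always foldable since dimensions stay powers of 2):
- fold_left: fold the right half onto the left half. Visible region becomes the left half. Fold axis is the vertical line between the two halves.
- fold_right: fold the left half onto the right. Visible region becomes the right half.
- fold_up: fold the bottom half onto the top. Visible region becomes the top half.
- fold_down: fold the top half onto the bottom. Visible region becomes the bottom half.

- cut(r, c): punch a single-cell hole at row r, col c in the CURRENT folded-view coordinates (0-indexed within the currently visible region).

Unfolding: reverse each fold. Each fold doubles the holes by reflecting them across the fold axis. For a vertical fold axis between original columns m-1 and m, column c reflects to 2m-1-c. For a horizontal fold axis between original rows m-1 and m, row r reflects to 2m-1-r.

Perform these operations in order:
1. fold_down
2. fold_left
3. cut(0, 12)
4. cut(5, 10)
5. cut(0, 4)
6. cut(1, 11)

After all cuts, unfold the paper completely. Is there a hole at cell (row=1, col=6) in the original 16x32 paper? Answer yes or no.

Answer: no

Derivation:
Op 1 fold_down: fold axis h@8; visible region now rows[8,16) x cols[0,32) = 8x32
Op 2 fold_left: fold axis v@16; visible region now rows[8,16) x cols[0,16) = 8x16
Op 3 cut(0, 12): punch at orig (8,12); cuts so far [(8, 12)]; region rows[8,16) x cols[0,16) = 8x16
Op 4 cut(5, 10): punch at orig (13,10); cuts so far [(8, 12), (13, 10)]; region rows[8,16) x cols[0,16) = 8x16
Op 5 cut(0, 4): punch at orig (8,4); cuts so far [(8, 4), (8, 12), (13, 10)]; region rows[8,16) x cols[0,16) = 8x16
Op 6 cut(1, 11): punch at orig (9,11); cuts so far [(8, 4), (8, 12), (9, 11), (13, 10)]; region rows[8,16) x cols[0,16) = 8x16
Unfold 1 (reflect across v@16): 8 holes -> [(8, 4), (8, 12), (8, 19), (8, 27), (9, 11), (9, 20), (13, 10), (13, 21)]
Unfold 2 (reflect across h@8): 16 holes -> [(2, 10), (2, 21), (6, 11), (6, 20), (7, 4), (7, 12), (7, 19), (7, 27), (8, 4), (8, 12), (8, 19), (8, 27), (9, 11), (9, 20), (13, 10), (13, 21)]
Holes: [(2, 10), (2, 21), (6, 11), (6, 20), (7, 4), (7, 12), (7, 19), (7, 27), (8, 4), (8, 12), (8, 19), (8, 27), (9, 11), (9, 20), (13, 10), (13, 21)]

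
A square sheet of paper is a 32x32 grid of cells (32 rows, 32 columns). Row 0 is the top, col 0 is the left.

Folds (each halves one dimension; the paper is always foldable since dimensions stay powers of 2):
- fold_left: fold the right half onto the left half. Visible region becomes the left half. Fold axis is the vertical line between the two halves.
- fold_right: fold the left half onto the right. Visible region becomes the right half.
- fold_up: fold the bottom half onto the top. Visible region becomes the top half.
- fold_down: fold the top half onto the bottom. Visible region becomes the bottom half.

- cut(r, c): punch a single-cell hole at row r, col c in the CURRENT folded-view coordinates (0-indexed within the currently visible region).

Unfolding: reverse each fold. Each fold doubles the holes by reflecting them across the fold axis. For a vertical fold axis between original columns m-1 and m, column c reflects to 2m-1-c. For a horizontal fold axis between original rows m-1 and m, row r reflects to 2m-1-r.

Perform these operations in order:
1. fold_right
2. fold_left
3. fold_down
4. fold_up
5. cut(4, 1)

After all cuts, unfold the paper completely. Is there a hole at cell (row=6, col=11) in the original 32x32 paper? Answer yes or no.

Answer: no

Derivation:
Op 1 fold_right: fold axis v@16; visible region now rows[0,32) x cols[16,32) = 32x16
Op 2 fold_left: fold axis v@24; visible region now rows[0,32) x cols[16,24) = 32x8
Op 3 fold_down: fold axis h@16; visible region now rows[16,32) x cols[16,24) = 16x8
Op 4 fold_up: fold axis h@24; visible region now rows[16,24) x cols[16,24) = 8x8
Op 5 cut(4, 1): punch at orig (20,17); cuts so far [(20, 17)]; region rows[16,24) x cols[16,24) = 8x8
Unfold 1 (reflect across h@24): 2 holes -> [(20, 17), (27, 17)]
Unfold 2 (reflect across h@16): 4 holes -> [(4, 17), (11, 17), (20, 17), (27, 17)]
Unfold 3 (reflect across v@24): 8 holes -> [(4, 17), (4, 30), (11, 17), (11, 30), (20, 17), (20, 30), (27, 17), (27, 30)]
Unfold 4 (reflect across v@16): 16 holes -> [(4, 1), (4, 14), (4, 17), (4, 30), (11, 1), (11, 14), (11, 17), (11, 30), (20, 1), (20, 14), (20, 17), (20, 30), (27, 1), (27, 14), (27, 17), (27, 30)]
Holes: [(4, 1), (4, 14), (4, 17), (4, 30), (11, 1), (11, 14), (11, 17), (11, 30), (20, 1), (20, 14), (20, 17), (20, 30), (27, 1), (27, 14), (27, 17), (27, 30)]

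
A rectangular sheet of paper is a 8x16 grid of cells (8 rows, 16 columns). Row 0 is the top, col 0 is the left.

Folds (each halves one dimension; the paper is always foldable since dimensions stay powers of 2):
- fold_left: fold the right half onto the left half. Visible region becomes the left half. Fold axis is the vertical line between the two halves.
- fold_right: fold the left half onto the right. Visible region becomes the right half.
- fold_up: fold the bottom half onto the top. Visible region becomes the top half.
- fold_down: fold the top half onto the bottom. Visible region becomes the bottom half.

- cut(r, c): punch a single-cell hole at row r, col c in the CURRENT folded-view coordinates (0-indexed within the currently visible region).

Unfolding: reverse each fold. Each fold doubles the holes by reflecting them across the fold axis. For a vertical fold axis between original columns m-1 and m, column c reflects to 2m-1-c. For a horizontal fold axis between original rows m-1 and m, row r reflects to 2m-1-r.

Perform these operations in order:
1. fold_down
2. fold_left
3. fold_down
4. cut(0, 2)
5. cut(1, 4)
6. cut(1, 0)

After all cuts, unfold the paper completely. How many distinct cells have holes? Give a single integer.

Op 1 fold_down: fold axis h@4; visible region now rows[4,8) x cols[0,16) = 4x16
Op 2 fold_left: fold axis v@8; visible region now rows[4,8) x cols[0,8) = 4x8
Op 3 fold_down: fold axis h@6; visible region now rows[6,8) x cols[0,8) = 2x8
Op 4 cut(0, 2): punch at orig (6,2); cuts so far [(6, 2)]; region rows[6,8) x cols[0,8) = 2x8
Op 5 cut(1, 4): punch at orig (7,4); cuts so far [(6, 2), (7, 4)]; region rows[6,8) x cols[0,8) = 2x8
Op 6 cut(1, 0): punch at orig (7,0); cuts so far [(6, 2), (7, 0), (7, 4)]; region rows[6,8) x cols[0,8) = 2x8
Unfold 1 (reflect across h@6): 6 holes -> [(4, 0), (4, 4), (5, 2), (6, 2), (7, 0), (7, 4)]
Unfold 2 (reflect across v@8): 12 holes -> [(4, 0), (4, 4), (4, 11), (4, 15), (5, 2), (5, 13), (6, 2), (6, 13), (7, 0), (7, 4), (7, 11), (7, 15)]
Unfold 3 (reflect across h@4): 24 holes -> [(0, 0), (0, 4), (0, 11), (0, 15), (1, 2), (1, 13), (2, 2), (2, 13), (3, 0), (3, 4), (3, 11), (3, 15), (4, 0), (4, 4), (4, 11), (4, 15), (5, 2), (5, 13), (6, 2), (6, 13), (7, 0), (7, 4), (7, 11), (7, 15)]

Answer: 24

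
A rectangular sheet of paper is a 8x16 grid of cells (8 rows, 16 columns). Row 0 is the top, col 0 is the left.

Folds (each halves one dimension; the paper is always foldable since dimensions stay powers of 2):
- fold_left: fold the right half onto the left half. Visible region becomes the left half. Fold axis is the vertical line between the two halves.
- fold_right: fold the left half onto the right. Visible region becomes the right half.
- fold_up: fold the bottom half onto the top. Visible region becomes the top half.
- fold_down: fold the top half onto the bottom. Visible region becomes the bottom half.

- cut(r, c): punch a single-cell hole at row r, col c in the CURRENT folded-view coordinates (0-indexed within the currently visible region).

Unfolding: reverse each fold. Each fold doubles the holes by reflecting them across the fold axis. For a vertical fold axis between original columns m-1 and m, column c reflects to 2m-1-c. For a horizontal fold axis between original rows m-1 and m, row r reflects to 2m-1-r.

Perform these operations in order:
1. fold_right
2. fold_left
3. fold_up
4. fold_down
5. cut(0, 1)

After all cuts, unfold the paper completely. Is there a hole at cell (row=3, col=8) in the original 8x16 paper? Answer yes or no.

Op 1 fold_right: fold axis v@8; visible region now rows[0,8) x cols[8,16) = 8x8
Op 2 fold_left: fold axis v@12; visible region now rows[0,8) x cols[8,12) = 8x4
Op 3 fold_up: fold axis h@4; visible region now rows[0,4) x cols[8,12) = 4x4
Op 4 fold_down: fold axis h@2; visible region now rows[2,4) x cols[8,12) = 2x4
Op 5 cut(0, 1): punch at orig (2,9); cuts so far [(2, 9)]; region rows[2,4) x cols[8,12) = 2x4
Unfold 1 (reflect across h@2): 2 holes -> [(1, 9), (2, 9)]
Unfold 2 (reflect across h@4): 4 holes -> [(1, 9), (2, 9), (5, 9), (6, 9)]
Unfold 3 (reflect across v@12): 8 holes -> [(1, 9), (1, 14), (2, 9), (2, 14), (5, 9), (5, 14), (6, 9), (6, 14)]
Unfold 4 (reflect across v@8): 16 holes -> [(1, 1), (1, 6), (1, 9), (1, 14), (2, 1), (2, 6), (2, 9), (2, 14), (5, 1), (5, 6), (5, 9), (5, 14), (6, 1), (6, 6), (6, 9), (6, 14)]
Holes: [(1, 1), (1, 6), (1, 9), (1, 14), (2, 1), (2, 6), (2, 9), (2, 14), (5, 1), (5, 6), (5, 9), (5, 14), (6, 1), (6, 6), (6, 9), (6, 14)]

Answer: no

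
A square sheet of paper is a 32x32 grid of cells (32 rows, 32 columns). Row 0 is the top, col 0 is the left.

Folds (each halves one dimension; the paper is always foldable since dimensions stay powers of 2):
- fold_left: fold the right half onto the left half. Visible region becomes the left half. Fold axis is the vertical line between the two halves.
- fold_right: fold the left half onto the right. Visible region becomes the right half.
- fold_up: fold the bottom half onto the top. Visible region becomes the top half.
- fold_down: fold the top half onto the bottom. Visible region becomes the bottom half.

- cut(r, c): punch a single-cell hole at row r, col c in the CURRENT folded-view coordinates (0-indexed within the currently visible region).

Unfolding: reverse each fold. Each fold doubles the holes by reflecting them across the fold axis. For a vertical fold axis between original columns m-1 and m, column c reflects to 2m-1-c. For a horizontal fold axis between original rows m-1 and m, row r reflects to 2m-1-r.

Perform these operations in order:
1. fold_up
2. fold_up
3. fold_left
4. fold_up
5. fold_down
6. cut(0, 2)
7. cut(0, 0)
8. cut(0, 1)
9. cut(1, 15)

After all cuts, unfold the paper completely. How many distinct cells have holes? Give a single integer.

Op 1 fold_up: fold axis h@16; visible region now rows[0,16) x cols[0,32) = 16x32
Op 2 fold_up: fold axis h@8; visible region now rows[0,8) x cols[0,32) = 8x32
Op 3 fold_left: fold axis v@16; visible region now rows[0,8) x cols[0,16) = 8x16
Op 4 fold_up: fold axis h@4; visible region now rows[0,4) x cols[0,16) = 4x16
Op 5 fold_down: fold axis h@2; visible region now rows[2,4) x cols[0,16) = 2x16
Op 6 cut(0, 2): punch at orig (2,2); cuts so far [(2, 2)]; region rows[2,4) x cols[0,16) = 2x16
Op 7 cut(0, 0): punch at orig (2,0); cuts so far [(2, 0), (2, 2)]; region rows[2,4) x cols[0,16) = 2x16
Op 8 cut(0, 1): punch at orig (2,1); cuts so far [(2, 0), (2, 1), (2, 2)]; region rows[2,4) x cols[0,16) = 2x16
Op 9 cut(1, 15): punch at orig (3,15); cuts so far [(2, 0), (2, 1), (2, 2), (3, 15)]; region rows[2,4) x cols[0,16) = 2x16
Unfold 1 (reflect across h@2): 8 holes -> [(0, 15), (1, 0), (1, 1), (1, 2), (2, 0), (2, 1), (2, 2), (3, 15)]
Unfold 2 (reflect across h@4): 16 holes -> [(0, 15), (1, 0), (1, 1), (1, 2), (2, 0), (2, 1), (2, 2), (3, 15), (4, 15), (5, 0), (5, 1), (5, 2), (6, 0), (6, 1), (6, 2), (7, 15)]
Unfold 3 (reflect across v@16): 32 holes -> [(0, 15), (0, 16), (1, 0), (1, 1), (1, 2), (1, 29), (1, 30), (1, 31), (2, 0), (2, 1), (2, 2), (2, 29), (2, 30), (2, 31), (3, 15), (3, 16), (4, 15), (4, 16), (5, 0), (5, 1), (5, 2), (5, 29), (5, 30), (5, 31), (6, 0), (6, 1), (6, 2), (6, 29), (6, 30), (6, 31), (7, 15), (7, 16)]
Unfold 4 (reflect across h@8): 64 holes -> [(0, 15), (0, 16), (1, 0), (1, 1), (1, 2), (1, 29), (1, 30), (1, 31), (2, 0), (2, 1), (2, 2), (2, 29), (2, 30), (2, 31), (3, 15), (3, 16), (4, 15), (4, 16), (5, 0), (5, 1), (5, 2), (5, 29), (5, 30), (5, 31), (6, 0), (6, 1), (6, 2), (6, 29), (6, 30), (6, 31), (7, 15), (7, 16), (8, 15), (8, 16), (9, 0), (9, 1), (9, 2), (9, 29), (9, 30), (9, 31), (10, 0), (10, 1), (10, 2), (10, 29), (10, 30), (10, 31), (11, 15), (11, 16), (12, 15), (12, 16), (13, 0), (13, 1), (13, 2), (13, 29), (13, 30), (13, 31), (14, 0), (14, 1), (14, 2), (14, 29), (14, 30), (14, 31), (15, 15), (15, 16)]
Unfold 5 (reflect across h@16): 128 holes -> [(0, 15), (0, 16), (1, 0), (1, 1), (1, 2), (1, 29), (1, 30), (1, 31), (2, 0), (2, 1), (2, 2), (2, 29), (2, 30), (2, 31), (3, 15), (3, 16), (4, 15), (4, 16), (5, 0), (5, 1), (5, 2), (5, 29), (5, 30), (5, 31), (6, 0), (6, 1), (6, 2), (6, 29), (6, 30), (6, 31), (7, 15), (7, 16), (8, 15), (8, 16), (9, 0), (9, 1), (9, 2), (9, 29), (9, 30), (9, 31), (10, 0), (10, 1), (10, 2), (10, 29), (10, 30), (10, 31), (11, 15), (11, 16), (12, 15), (12, 16), (13, 0), (13, 1), (13, 2), (13, 29), (13, 30), (13, 31), (14, 0), (14, 1), (14, 2), (14, 29), (14, 30), (14, 31), (15, 15), (15, 16), (16, 15), (16, 16), (17, 0), (17, 1), (17, 2), (17, 29), (17, 30), (17, 31), (18, 0), (18, 1), (18, 2), (18, 29), (18, 30), (18, 31), (19, 15), (19, 16), (20, 15), (20, 16), (21, 0), (21, 1), (21, 2), (21, 29), (21, 30), (21, 31), (22, 0), (22, 1), (22, 2), (22, 29), (22, 30), (22, 31), (23, 15), (23, 16), (24, 15), (24, 16), (25, 0), (25, 1), (25, 2), (25, 29), (25, 30), (25, 31), (26, 0), (26, 1), (26, 2), (26, 29), (26, 30), (26, 31), (27, 15), (27, 16), (28, 15), (28, 16), (29, 0), (29, 1), (29, 2), (29, 29), (29, 30), (29, 31), (30, 0), (30, 1), (30, 2), (30, 29), (30, 30), (30, 31), (31, 15), (31, 16)]

Answer: 128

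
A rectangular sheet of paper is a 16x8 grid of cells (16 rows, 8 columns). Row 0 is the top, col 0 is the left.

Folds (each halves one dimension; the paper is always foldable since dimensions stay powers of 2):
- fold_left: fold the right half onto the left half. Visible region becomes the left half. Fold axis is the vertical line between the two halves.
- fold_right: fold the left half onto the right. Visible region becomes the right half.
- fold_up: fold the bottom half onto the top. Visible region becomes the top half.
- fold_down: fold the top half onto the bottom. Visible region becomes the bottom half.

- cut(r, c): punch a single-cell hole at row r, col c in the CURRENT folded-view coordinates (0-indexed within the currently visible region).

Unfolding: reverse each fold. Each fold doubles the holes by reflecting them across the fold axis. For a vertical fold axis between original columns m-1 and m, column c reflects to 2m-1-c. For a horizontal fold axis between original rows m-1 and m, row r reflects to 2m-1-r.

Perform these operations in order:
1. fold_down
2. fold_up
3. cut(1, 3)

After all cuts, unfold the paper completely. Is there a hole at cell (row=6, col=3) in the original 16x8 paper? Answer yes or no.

Answer: yes

Derivation:
Op 1 fold_down: fold axis h@8; visible region now rows[8,16) x cols[0,8) = 8x8
Op 2 fold_up: fold axis h@12; visible region now rows[8,12) x cols[0,8) = 4x8
Op 3 cut(1, 3): punch at orig (9,3); cuts so far [(9, 3)]; region rows[8,12) x cols[0,8) = 4x8
Unfold 1 (reflect across h@12): 2 holes -> [(9, 3), (14, 3)]
Unfold 2 (reflect across h@8): 4 holes -> [(1, 3), (6, 3), (9, 3), (14, 3)]
Holes: [(1, 3), (6, 3), (9, 3), (14, 3)]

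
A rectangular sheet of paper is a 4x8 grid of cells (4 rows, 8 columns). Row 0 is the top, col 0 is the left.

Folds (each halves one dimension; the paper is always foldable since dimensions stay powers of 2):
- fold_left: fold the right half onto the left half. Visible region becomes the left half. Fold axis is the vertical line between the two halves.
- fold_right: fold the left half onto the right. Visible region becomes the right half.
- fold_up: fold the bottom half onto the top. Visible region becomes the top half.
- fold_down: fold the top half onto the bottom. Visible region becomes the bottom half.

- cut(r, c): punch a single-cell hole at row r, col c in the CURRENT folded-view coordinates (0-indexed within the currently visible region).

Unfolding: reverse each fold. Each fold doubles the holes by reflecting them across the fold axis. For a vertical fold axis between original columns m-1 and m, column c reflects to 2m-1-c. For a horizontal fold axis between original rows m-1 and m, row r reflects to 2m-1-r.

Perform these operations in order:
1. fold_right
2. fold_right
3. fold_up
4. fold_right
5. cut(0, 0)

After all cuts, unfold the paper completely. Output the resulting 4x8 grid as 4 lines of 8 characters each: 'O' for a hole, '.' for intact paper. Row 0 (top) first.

Answer: OOOOOOOO
........
........
OOOOOOOO

Derivation:
Op 1 fold_right: fold axis v@4; visible region now rows[0,4) x cols[4,8) = 4x4
Op 2 fold_right: fold axis v@6; visible region now rows[0,4) x cols[6,8) = 4x2
Op 3 fold_up: fold axis h@2; visible region now rows[0,2) x cols[6,8) = 2x2
Op 4 fold_right: fold axis v@7; visible region now rows[0,2) x cols[7,8) = 2x1
Op 5 cut(0, 0): punch at orig (0,7); cuts so far [(0, 7)]; region rows[0,2) x cols[7,8) = 2x1
Unfold 1 (reflect across v@7): 2 holes -> [(0, 6), (0, 7)]
Unfold 2 (reflect across h@2): 4 holes -> [(0, 6), (0, 7), (3, 6), (3, 7)]
Unfold 3 (reflect across v@6): 8 holes -> [(0, 4), (0, 5), (0, 6), (0, 7), (3, 4), (3, 5), (3, 6), (3, 7)]
Unfold 4 (reflect across v@4): 16 holes -> [(0, 0), (0, 1), (0, 2), (0, 3), (0, 4), (0, 5), (0, 6), (0, 7), (3, 0), (3, 1), (3, 2), (3, 3), (3, 4), (3, 5), (3, 6), (3, 7)]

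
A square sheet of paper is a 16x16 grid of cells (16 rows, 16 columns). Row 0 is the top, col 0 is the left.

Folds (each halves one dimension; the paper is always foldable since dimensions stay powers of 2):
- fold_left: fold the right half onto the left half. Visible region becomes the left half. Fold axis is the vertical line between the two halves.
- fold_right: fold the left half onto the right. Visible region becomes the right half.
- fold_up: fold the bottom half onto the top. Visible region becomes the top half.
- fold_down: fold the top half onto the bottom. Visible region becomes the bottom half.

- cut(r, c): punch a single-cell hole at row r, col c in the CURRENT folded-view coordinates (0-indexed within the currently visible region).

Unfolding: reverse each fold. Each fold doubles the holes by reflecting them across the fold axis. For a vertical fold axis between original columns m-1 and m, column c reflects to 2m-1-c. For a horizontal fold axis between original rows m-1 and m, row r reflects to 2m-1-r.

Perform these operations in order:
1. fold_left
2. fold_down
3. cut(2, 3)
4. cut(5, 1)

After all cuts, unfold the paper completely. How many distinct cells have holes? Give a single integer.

Op 1 fold_left: fold axis v@8; visible region now rows[0,16) x cols[0,8) = 16x8
Op 2 fold_down: fold axis h@8; visible region now rows[8,16) x cols[0,8) = 8x8
Op 3 cut(2, 3): punch at orig (10,3); cuts so far [(10, 3)]; region rows[8,16) x cols[0,8) = 8x8
Op 4 cut(5, 1): punch at orig (13,1); cuts so far [(10, 3), (13, 1)]; region rows[8,16) x cols[0,8) = 8x8
Unfold 1 (reflect across h@8): 4 holes -> [(2, 1), (5, 3), (10, 3), (13, 1)]
Unfold 2 (reflect across v@8): 8 holes -> [(2, 1), (2, 14), (5, 3), (5, 12), (10, 3), (10, 12), (13, 1), (13, 14)]

Answer: 8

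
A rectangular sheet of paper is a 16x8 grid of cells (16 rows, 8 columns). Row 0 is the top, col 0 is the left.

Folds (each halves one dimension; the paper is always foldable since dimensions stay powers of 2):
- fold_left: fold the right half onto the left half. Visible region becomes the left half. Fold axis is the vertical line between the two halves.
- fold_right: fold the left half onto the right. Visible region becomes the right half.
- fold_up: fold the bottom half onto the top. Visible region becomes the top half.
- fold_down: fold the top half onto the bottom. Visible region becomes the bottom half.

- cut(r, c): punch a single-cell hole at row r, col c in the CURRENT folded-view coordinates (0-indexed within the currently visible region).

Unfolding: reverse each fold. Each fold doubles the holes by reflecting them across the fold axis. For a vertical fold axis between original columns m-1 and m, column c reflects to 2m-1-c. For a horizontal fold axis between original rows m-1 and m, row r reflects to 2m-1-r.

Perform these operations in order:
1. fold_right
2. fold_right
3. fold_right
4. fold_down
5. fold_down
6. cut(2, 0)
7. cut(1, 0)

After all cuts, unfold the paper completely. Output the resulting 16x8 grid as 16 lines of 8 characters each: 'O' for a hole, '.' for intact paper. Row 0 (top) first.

Op 1 fold_right: fold axis v@4; visible region now rows[0,16) x cols[4,8) = 16x4
Op 2 fold_right: fold axis v@6; visible region now rows[0,16) x cols[6,8) = 16x2
Op 3 fold_right: fold axis v@7; visible region now rows[0,16) x cols[7,8) = 16x1
Op 4 fold_down: fold axis h@8; visible region now rows[8,16) x cols[7,8) = 8x1
Op 5 fold_down: fold axis h@12; visible region now rows[12,16) x cols[7,8) = 4x1
Op 6 cut(2, 0): punch at orig (14,7); cuts so far [(14, 7)]; region rows[12,16) x cols[7,8) = 4x1
Op 7 cut(1, 0): punch at orig (13,7); cuts so far [(13, 7), (14, 7)]; region rows[12,16) x cols[7,8) = 4x1
Unfold 1 (reflect across h@12): 4 holes -> [(9, 7), (10, 7), (13, 7), (14, 7)]
Unfold 2 (reflect across h@8): 8 holes -> [(1, 7), (2, 7), (5, 7), (6, 7), (9, 7), (10, 7), (13, 7), (14, 7)]
Unfold 3 (reflect across v@7): 16 holes -> [(1, 6), (1, 7), (2, 6), (2, 7), (5, 6), (5, 7), (6, 6), (6, 7), (9, 6), (9, 7), (10, 6), (10, 7), (13, 6), (13, 7), (14, 6), (14, 7)]
Unfold 4 (reflect across v@6): 32 holes -> [(1, 4), (1, 5), (1, 6), (1, 7), (2, 4), (2, 5), (2, 6), (2, 7), (5, 4), (5, 5), (5, 6), (5, 7), (6, 4), (6, 5), (6, 6), (6, 7), (9, 4), (9, 5), (9, 6), (9, 7), (10, 4), (10, 5), (10, 6), (10, 7), (13, 4), (13, 5), (13, 6), (13, 7), (14, 4), (14, 5), (14, 6), (14, 7)]
Unfold 5 (reflect across v@4): 64 holes -> [(1, 0), (1, 1), (1, 2), (1, 3), (1, 4), (1, 5), (1, 6), (1, 7), (2, 0), (2, 1), (2, 2), (2, 3), (2, 4), (2, 5), (2, 6), (2, 7), (5, 0), (5, 1), (5, 2), (5, 3), (5, 4), (5, 5), (5, 6), (5, 7), (6, 0), (6, 1), (6, 2), (6, 3), (6, 4), (6, 5), (6, 6), (6, 7), (9, 0), (9, 1), (9, 2), (9, 3), (9, 4), (9, 5), (9, 6), (9, 7), (10, 0), (10, 1), (10, 2), (10, 3), (10, 4), (10, 5), (10, 6), (10, 7), (13, 0), (13, 1), (13, 2), (13, 3), (13, 4), (13, 5), (13, 6), (13, 7), (14, 0), (14, 1), (14, 2), (14, 3), (14, 4), (14, 5), (14, 6), (14, 7)]

Answer: ........
OOOOOOOO
OOOOOOOO
........
........
OOOOOOOO
OOOOOOOO
........
........
OOOOOOOO
OOOOOOOO
........
........
OOOOOOOO
OOOOOOOO
........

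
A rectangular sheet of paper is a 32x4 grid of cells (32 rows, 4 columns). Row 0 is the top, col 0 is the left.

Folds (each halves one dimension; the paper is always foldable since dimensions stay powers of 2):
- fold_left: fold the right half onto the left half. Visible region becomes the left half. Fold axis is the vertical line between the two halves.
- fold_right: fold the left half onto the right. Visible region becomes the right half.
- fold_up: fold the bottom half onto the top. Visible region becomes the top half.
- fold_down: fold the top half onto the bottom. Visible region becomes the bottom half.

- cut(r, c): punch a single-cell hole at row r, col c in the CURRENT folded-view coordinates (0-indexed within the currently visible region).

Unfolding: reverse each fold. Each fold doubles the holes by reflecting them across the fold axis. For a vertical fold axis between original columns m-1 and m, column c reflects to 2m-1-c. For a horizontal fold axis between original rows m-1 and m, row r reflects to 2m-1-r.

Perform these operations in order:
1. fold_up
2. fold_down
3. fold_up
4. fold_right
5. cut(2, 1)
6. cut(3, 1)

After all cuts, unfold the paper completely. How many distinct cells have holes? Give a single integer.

Answer: 32

Derivation:
Op 1 fold_up: fold axis h@16; visible region now rows[0,16) x cols[0,4) = 16x4
Op 2 fold_down: fold axis h@8; visible region now rows[8,16) x cols[0,4) = 8x4
Op 3 fold_up: fold axis h@12; visible region now rows[8,12) x cols[0,4) = 4x4
Op 4 fold_right: fold axis v@2; visible region now rows[8,12) x cols[2,4) = 4x2
Op 5 cut(2, 1): punch at orig (10,3); cuts so far [(10, 3)]; region rows[8,12) x cols[2,4) = 4x2
Op 6 cut(3, 1): punch at orig (11,3); cuts so far [(10, 3), (11, 3)]; region rows[8,12) x cols[2,4) = 4x2
Unfold 1 (reflect across v@2): 4 holes -> [(10, 0), (10, 3), (11, 0), (11, 3)]
Unfold 2 (reflect across h@12): 8 holes -> [(10, 0), (10, 3), (11, 0), (11, 3), (12, 0), (12, 3), (13, 0), (13, 3)]
Unfold 3 (reflect across h@8): 16 holes -> [(2, 0), (2, 3), (3, 0), (3, 3), (4, 0), (4, 3), (5, 0), (5, 3), (10, 0), (10, 3), (11, 0), (11, 3), (12, 0), (12, 3), (13, 0), (13, 3)]
Unfold 4 (reflect across h@16): 32 holes -> [(2, 0), (2, 3), (3, 0), (3, 3), (4, 0), (4, 3), (5, 0), (5, 3), (10, 0), (10, 3), (11, 0), (11, 3), (12, 0), (12, 3), (13, 0), (13, 3), (18, 0), (18, 3), (19, 0), (19, 3), (20, 0), (20, 3), (21, 0), (21, 3), (26, 0), (26, 3), (27, 0), (27, 3), (28, 0), (28, 3), (29, 0), (29, 3)]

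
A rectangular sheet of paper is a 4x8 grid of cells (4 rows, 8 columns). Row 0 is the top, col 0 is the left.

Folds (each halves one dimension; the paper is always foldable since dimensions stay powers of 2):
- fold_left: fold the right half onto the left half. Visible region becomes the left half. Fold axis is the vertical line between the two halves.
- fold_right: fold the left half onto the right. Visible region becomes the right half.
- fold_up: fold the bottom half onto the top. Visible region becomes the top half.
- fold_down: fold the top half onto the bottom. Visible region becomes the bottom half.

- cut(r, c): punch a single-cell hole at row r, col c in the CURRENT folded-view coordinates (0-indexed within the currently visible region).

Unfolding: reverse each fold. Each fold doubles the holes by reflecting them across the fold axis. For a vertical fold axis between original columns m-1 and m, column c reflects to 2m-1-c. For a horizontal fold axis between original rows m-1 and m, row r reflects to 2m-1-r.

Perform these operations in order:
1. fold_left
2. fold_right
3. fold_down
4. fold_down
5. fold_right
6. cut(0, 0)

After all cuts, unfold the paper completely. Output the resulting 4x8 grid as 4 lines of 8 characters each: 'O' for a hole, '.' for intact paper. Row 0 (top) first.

Answer: OOOOOOOO
OOOOOOOO
OOOOOOOO
OOOOOOOO

Derivation:
Op 1 fold_left: fold axis v@4; visible region now rows[0,4) x cols[0,4) = 4x4
Op 2 fold_right: fold axis v@2; visible region now rows[0,4) x cols[2,4) = 4x2
Op 3 fold_down: fold axis h@2; visible region now rows[2,4) x cols[2,4) = 2x2
Op 4 fold_down: fold axis h@3; visible region now rows[3,4) x cols[2,4) = 1x2
Op 5 fold_right: fold axis v@3; visible region now rows[3,4) x cols[3,4) = 1x1
Op 6 cut(0, 0): punch at orig (3,3); cuts so far [(3, 3)]; region rows[3,4) x cols[3,4) = 1x1
Unfold 1 (reflect across v@3): 2 holes -> [(3, 2), (3, 3)]
Unfold 2 (reflect across h@3): 4 holes -> [(2, 2), (2, 3), (3, 2), (3, 3)]
Unfold 3 (reflect across h@2): 8 holes -> [(0, 2), (0, 3), (1, 2), (1, 3), (2, 2), (2, 3), (3, 2), (3, 3)]
Unfold 4 (reflect across v@2): 16 holes -> [(0, 0), (0, 1), (0, 2), (0, 3), (1, 0), (1, 1), (1, 2), (1, 3), (2, 0), (2, 1), (2, 2), (2, 3), (3, 0), (3, 1), (3, 2), (3, 3)]
Unfold 5 (reflect across v@4): 32 holes -> [(0, 0), (0, 1), (0, 2), (0, 3), (0, 4), (0, 5), (0, 6), (0, 7), (1, 0), (1, 1), (1, 2), (1, 3), (1, 4), (1, 5), (1, 6), (1, 7), (2, 0), (2, 1), (2, 2), (2, 3), (2, 4), (2, 5), (2, 6), (2, 7), (3, 0), (3, 1), (3, 2), (3, 3), (3, 4), (3, 5), (3, 6), (3, 7)]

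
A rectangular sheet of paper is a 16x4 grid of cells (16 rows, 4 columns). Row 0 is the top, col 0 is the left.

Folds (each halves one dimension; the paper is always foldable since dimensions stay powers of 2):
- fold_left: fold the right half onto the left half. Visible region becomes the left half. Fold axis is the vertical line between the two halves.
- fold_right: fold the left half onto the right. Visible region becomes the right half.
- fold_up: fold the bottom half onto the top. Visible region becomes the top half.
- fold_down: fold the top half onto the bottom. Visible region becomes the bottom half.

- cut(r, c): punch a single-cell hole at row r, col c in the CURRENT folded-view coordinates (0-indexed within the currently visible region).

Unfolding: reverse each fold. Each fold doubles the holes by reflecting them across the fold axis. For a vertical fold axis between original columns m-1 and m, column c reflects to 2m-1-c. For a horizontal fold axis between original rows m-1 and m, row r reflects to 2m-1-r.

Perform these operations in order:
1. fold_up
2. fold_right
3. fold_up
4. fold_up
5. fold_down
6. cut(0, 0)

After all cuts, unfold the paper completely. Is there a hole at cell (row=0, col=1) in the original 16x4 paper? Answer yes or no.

Op 1 fold_up: fold axis h@8; visible region now rows[0,8) x cols[0,4) = 8x4
Op 2 fold_right: fold axis v@2; visible region now rows[0,8) x cols[2,4) = 8x2
Op 3 fold_up: fold axis h@4; visible region now rows[0,4) x cols[2,4) = 4x2
Op 4 fold_up: fold axis h@2; visible region now rows[0,2) x cols[2,4) = 2x2
Op 5 fold_down: fold axis h@1; visible region now rows[1,2) x cols[2,4) = 1x2
Op 6 cut(0, 0): punch at orig (1,2); cuts so far [(1, 2)]; region rows[1,2) x cols[2,4) = 1x2
Unfold 1 (reflect across h@1): 2 holes -> [(0, 2), (1, 2)]
Unfold 2 (reflect across h@2): 4 holes -> [(0, 2), (1, 2), (2, 2), (3, 2)]
Unfold 3 (reflect across h@4): 8 holes -> [(0, 2), (1, 2), (2, 2), (3, 2), (4, 2), (5, 2), (6, 2), (7, 2)]
Unfold 4 (reflect across v@2): 16 holes -> [(0, 1), (0, 2), (1, 1), (1, 2), (2, 1), (2, 2), (3, 1), (3, 2), (4, 1), (4, 2), (5, 1), (5, 2), (6, 1), (6, 2), (7, 1), (7, 2)]
Unfold 5 (reflect across h@8): 32 holes -> [(0, 1), (0, 2), (1, 1), (1, 2), (2, 1), (2, 2), (3, 1), (3, 2), (4, 1), (4, 2), (5, 1), (5, 2), (6, 1), (6, 2), (7, 1), (7, 2), (8, 1), (8, 2), (9, 1), (9, 2), (10, 1), (10, 2), (11, 1), (11, 2), (12, 1), (12, 2), (13, 1), (13, 2), (14, 1), (14, 2), (15, 1), (15, 2)]
Holes: [(0, 1), (0, 2), (1, 1), (1, 2), (2, 1), (2, 2), (3, 1), (3, 2), (4, 1), (4, 2), (5, 1), (5, 2), (6, 1), (6, 2), (7, 1), (7, 2), (8, 1), (8, 2), (9, 1), (9, 2), (10, 1), (10, 2), (11, 1), (11, 2), (12, 1), (12, 2), (13, 1), (13, 2), (14, 1), (14, 2), (15, 1), (15, 2)]

Answer: yes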